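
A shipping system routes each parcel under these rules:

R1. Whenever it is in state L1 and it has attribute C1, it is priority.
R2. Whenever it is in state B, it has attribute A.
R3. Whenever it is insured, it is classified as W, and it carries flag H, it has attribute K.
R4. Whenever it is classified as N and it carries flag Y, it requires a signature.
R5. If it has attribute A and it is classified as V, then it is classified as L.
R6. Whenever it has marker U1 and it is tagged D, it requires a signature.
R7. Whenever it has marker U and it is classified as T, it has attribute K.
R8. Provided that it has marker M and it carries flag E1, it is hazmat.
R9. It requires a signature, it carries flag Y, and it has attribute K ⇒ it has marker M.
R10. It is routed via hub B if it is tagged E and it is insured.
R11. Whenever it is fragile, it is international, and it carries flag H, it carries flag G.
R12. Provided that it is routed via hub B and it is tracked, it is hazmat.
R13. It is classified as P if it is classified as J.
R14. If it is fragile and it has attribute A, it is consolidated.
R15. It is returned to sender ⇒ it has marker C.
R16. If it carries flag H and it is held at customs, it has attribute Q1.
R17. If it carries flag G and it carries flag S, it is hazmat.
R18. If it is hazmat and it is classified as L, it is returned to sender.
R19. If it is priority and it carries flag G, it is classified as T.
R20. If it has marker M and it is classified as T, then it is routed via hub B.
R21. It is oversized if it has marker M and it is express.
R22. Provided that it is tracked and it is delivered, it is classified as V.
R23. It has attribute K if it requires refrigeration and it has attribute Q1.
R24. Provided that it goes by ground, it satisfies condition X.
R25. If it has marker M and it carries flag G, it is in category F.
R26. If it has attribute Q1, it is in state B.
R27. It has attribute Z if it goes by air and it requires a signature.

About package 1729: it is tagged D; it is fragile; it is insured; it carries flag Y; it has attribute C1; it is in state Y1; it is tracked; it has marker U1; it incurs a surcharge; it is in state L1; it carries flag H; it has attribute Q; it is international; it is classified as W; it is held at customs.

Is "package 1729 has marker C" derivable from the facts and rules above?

Forward chaining from the given facts derives: is priority, has attribute K, requires a signature, has marker M, carries flag G, has attribute Q1, is classified as T, is routed via hub B, is in category F, is in state B, has attribute A, is hazmat, is consolidated.
The only rule concluding "it has marker C" is R15, which needs "it is returned to sender"; that is never established.

No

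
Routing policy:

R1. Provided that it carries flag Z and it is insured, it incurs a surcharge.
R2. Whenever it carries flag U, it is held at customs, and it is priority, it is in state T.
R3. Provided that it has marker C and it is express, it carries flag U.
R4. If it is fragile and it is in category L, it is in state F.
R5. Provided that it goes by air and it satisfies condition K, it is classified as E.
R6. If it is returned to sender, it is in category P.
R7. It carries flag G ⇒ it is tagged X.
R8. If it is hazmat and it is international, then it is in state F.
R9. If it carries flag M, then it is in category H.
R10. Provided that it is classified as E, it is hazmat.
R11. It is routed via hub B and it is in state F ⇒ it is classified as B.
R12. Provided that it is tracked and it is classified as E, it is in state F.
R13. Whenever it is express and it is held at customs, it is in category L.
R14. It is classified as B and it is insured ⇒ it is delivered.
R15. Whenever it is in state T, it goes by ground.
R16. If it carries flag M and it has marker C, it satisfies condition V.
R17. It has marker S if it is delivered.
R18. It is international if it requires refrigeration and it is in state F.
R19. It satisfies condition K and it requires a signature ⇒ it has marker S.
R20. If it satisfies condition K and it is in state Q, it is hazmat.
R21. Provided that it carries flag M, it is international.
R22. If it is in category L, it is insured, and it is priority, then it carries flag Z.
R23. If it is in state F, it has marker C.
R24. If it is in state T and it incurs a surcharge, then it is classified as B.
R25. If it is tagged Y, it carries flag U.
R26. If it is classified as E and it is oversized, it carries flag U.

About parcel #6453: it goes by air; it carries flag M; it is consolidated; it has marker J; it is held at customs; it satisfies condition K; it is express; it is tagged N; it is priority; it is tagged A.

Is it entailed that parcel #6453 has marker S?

No

Forward chaining from the given facts derives: is classified as E, is in category H, is hazmat, is in category L, is international, is in state F, has marker C, carries flag U, satisfies condition V, is in state T, goes by ground.
Rules concluding "it has marker S": R17 needs "it is delivered"; R19 needs "it requires a signature" — none of these are established.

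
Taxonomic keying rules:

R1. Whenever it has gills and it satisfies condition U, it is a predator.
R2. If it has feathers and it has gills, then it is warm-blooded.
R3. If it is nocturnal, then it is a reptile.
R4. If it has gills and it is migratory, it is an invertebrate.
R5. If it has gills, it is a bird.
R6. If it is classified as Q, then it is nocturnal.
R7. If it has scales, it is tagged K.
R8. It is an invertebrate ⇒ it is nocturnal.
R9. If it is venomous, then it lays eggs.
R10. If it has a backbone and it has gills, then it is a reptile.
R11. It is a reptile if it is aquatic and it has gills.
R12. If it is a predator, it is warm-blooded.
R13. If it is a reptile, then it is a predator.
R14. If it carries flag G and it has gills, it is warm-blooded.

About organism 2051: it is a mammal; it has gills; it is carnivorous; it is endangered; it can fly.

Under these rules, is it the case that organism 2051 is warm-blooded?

No

Forward chaining from the given facts derives: is a bird.
Rules concluding "it is warm-blooded": R2 needs "it has feathers"; R12 needs "it is a predator"; R14 needs "it carries flag G" — none of these are established.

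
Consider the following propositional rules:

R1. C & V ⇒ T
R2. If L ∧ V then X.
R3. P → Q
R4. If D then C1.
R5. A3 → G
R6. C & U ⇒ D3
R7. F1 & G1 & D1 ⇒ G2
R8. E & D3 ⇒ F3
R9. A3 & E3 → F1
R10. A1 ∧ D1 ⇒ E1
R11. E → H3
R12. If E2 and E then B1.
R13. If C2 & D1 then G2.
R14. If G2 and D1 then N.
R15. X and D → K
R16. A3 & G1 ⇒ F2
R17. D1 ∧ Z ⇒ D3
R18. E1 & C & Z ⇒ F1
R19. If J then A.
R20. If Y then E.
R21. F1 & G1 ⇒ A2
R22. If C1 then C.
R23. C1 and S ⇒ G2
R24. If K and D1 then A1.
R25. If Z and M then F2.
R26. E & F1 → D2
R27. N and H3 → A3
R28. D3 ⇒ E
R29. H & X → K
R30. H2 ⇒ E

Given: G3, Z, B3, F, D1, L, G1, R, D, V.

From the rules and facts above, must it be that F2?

X  (by R2: L, V)
C1  (by R4: D)
K  (by R15: X, D)
D3  (by R17: D1, Z)
C  (by R22: C1)
A1  (by R24: K, D1)
E  (by R28: D3)
E1  (by R10: A1, D1)
H3  (by R11: E)
F1  (by R18: E1, C, Z)
G2  (by R7: F1, G1, D1)
N  (by R14: G2, D1)
A3  (by R27: N, H3)
F2  (by R16: A3, G1)

Yes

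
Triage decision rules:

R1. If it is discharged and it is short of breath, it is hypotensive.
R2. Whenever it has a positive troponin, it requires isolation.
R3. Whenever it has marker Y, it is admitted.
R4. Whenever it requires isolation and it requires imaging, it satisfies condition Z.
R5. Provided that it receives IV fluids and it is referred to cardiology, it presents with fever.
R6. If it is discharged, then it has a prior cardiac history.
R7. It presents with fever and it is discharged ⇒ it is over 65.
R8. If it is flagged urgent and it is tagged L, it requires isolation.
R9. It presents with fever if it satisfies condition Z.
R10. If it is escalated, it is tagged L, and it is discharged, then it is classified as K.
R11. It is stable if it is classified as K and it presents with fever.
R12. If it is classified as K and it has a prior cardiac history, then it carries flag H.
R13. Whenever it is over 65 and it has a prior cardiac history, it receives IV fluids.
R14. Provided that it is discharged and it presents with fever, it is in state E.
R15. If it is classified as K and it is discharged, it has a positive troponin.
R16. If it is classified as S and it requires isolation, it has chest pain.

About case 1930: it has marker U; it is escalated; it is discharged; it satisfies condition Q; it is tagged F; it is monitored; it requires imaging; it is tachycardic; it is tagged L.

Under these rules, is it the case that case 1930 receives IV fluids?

By R6 (it is discharged): it has a prior cardiac history.
By R10 (it is escalated, it is tagged L, it is discharged): it is classified as K.
By R15 (it is classified as K, it is discharged): it has a positive troponin.
By R2 (it has a positive troponin): it requires isolation.
By R4 (it requires isolation, it requires imaging): it satisfies condition Z.
By R9 (it satisfies condition Z): it presents with fever.
By R7 (it presents with fever, it is discharged): it is over 65.
By R13 (it is over 65, it has a prior cardiac history): it receives IV fluids.

Yes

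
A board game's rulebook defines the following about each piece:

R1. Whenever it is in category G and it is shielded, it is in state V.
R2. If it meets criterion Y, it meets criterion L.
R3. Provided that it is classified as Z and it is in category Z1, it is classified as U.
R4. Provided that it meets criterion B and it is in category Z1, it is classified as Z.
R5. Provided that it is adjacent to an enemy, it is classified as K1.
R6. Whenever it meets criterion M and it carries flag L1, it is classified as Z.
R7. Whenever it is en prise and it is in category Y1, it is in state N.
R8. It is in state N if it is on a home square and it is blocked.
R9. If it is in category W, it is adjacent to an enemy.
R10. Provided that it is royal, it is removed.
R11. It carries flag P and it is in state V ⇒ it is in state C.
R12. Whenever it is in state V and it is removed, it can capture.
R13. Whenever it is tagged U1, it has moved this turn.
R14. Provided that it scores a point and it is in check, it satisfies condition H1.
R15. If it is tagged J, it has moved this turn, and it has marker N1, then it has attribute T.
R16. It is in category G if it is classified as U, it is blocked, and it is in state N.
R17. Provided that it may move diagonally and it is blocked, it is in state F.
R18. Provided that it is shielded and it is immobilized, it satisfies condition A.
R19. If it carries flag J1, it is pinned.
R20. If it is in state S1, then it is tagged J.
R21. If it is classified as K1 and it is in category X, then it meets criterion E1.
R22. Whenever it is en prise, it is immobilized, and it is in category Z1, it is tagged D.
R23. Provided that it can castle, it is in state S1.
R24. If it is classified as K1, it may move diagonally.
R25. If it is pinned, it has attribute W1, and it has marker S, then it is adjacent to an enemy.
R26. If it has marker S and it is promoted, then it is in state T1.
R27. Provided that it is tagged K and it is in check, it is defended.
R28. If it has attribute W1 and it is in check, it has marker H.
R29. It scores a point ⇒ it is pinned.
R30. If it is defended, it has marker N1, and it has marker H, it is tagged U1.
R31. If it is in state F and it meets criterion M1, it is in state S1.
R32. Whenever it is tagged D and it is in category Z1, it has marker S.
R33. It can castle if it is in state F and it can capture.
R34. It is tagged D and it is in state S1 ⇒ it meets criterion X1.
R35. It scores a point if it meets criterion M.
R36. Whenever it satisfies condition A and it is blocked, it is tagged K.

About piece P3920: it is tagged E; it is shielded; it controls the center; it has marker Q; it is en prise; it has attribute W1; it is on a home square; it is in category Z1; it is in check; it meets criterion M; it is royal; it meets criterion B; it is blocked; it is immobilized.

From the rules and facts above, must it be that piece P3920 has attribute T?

Forward chaining from the given facts derives: is classified as Z, is in state N, is removed, satisfies condition A, is tagged D, has marker H, has marker S, scores a point, is tagged K, is classified as U, satisfies condition H1, is in category G, is defended, is pinned, is in state V, can capture, is adjacent to an enemy, is classified as K1, may move diagonally, is in state F, can castle, is in state S1, meets criterion X1, is tagged J.
The only rule concluding "it has attribute T" is R15, which needs "it has moved this turn"; that is never established.

No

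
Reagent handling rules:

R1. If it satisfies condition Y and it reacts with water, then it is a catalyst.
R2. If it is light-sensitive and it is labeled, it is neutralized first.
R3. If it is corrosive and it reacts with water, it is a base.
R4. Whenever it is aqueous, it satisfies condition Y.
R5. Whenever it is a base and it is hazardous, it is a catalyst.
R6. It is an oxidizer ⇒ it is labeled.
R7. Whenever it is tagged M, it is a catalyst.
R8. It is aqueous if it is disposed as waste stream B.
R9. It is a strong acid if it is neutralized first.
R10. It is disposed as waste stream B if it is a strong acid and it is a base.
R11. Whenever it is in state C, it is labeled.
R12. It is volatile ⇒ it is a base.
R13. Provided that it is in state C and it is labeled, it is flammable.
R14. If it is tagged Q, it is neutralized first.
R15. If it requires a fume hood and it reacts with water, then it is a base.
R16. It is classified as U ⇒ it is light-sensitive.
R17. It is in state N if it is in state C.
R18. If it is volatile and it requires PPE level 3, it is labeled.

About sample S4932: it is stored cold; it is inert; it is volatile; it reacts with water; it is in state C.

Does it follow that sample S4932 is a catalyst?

Forward chaining from the given facts derives: is labeled, is a base, is flammable, is in state N.
Rules concluding "it is a catalyst": R1 needs "it satisfies condition Y"; R5 needs "it is hazardous"; R7 needs "it is tagged M" — none of these are established.

No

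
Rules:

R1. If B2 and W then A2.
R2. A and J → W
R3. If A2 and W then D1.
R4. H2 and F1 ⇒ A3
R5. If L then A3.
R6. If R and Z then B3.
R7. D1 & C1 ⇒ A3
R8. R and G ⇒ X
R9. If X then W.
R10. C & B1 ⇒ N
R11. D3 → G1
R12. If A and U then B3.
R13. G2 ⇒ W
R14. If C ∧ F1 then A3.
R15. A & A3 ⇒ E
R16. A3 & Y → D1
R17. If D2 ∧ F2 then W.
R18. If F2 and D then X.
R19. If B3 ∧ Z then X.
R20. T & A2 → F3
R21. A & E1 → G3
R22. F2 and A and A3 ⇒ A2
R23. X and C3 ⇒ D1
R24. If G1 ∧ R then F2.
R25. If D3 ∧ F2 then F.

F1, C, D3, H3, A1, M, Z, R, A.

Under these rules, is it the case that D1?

Yes

B3  (by R6: R, Z)
G1  (by R11: D3)
A3  (by R14: C, F1)
X  (by R19: B3, Z)
F2  (by R24: G1, R)
W  (by R9: X)
A2  (by R22: F2, A, A3)
D1  (by R3: A2, W)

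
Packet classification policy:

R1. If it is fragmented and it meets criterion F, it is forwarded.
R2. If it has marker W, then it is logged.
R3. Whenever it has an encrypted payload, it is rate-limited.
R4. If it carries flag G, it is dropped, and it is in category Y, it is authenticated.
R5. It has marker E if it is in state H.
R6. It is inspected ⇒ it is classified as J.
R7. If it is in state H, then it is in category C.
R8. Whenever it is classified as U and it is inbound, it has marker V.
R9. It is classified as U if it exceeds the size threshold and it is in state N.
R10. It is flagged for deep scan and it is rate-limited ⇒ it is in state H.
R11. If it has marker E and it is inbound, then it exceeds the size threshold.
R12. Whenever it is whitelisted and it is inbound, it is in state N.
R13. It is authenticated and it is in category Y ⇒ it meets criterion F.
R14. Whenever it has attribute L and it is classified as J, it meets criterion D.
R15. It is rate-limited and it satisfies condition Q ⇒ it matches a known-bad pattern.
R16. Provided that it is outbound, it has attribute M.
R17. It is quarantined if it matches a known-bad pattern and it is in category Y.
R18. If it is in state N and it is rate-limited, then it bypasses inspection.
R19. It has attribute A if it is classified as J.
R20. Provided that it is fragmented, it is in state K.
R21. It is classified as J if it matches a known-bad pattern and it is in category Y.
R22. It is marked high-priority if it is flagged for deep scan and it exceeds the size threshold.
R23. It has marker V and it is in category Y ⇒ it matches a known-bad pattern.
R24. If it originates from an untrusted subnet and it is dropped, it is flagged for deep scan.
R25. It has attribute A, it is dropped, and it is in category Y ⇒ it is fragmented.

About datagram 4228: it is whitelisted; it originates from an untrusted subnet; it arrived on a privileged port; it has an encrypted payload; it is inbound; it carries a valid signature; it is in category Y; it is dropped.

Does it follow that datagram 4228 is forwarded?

No

Forward chaining from the given facts derives: is rate-limited, is in state N, bypasses inspection, is flagged for deep scan, is in state H, has marker E, is in category C, exceeds the size threshold, is marked high-priority, is classified as U, has marker V, matches a known-bad pattern, is quarantined, is classified as J, has attribute A, is fragmented, is in state K.
The only rule concluding "it is forwarded" is R1, which needs "it meets criterion F"; that is never established.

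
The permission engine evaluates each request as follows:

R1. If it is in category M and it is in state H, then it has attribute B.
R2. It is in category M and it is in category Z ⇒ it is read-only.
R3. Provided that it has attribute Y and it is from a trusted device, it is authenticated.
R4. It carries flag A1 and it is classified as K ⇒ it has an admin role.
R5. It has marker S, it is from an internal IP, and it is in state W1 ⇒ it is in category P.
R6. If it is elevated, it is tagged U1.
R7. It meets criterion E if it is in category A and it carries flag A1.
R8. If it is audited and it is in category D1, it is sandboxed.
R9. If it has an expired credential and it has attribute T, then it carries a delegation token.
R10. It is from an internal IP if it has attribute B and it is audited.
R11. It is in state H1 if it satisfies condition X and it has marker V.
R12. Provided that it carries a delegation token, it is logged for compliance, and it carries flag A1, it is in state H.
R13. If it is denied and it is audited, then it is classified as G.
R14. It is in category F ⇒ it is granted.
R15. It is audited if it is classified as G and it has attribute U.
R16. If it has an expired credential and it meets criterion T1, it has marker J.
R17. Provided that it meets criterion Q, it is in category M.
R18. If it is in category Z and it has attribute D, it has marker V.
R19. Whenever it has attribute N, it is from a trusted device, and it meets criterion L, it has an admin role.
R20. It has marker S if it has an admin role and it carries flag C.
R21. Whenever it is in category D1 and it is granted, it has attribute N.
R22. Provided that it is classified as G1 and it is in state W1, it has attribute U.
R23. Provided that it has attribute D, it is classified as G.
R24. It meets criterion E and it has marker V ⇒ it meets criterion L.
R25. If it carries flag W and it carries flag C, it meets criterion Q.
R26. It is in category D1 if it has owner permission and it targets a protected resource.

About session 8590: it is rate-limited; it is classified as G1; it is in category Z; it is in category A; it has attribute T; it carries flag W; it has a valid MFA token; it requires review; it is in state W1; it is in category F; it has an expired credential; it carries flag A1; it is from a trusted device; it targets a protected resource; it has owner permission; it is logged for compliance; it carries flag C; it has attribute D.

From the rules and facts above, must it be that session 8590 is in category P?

By R7 (it is in category A, it carries flag A1): it meets criterion E.
By R9 (it has an expired credential, it has attribute T): it carries a delegation token.
By R12 (it carries a delegation token, it is logged for compliance, it carries flag A1): it is in state H.
By R14 (it is in category F): it is granted.
By R18 (it is in category Z, it has attribute D): it has marker V.
By R22 (it is classified as G1, it is in state W1): it has attribute U.
By R23 (it has attribute D): it is classified as G.
By R24 (it meets criterion E, it has marker V): it meets criterion L.
By R25 (it carries flag W, it carries flag C): it meets criterion Q.
By R26 (it has owner permission, it targets a protected resource): it is in category D1.
By R15 (it is classified as G, it has attribute U): it is audited.
By R17 (it meets criterion Q): it is in category M.
By R21 (it is in category D1, it is granted): it has attribute N.
By R1 (it is in category M, it is in state H): it has attribute B.
By R10 (it has attribute B, it is audited): it is from an internal IP.
By R19 (it has attribute N, it is from a trusted device, it meets criterion L): it has an admin role.
By R20 (it has an admin role, it carries flag C): it has marker S.
By R5 (it has marker S, it is from an internal IP, it is in state W1): it is in category P.

Yes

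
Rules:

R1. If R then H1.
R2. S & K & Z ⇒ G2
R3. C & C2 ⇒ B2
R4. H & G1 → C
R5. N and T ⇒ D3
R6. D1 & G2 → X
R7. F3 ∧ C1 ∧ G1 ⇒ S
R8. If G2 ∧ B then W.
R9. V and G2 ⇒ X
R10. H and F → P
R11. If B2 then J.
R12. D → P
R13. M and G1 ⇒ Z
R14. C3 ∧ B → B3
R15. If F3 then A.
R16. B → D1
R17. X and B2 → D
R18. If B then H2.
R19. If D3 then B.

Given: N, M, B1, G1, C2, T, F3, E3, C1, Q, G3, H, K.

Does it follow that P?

Yes

C  (by R4: H, G1)
D3  (by R5: N, T)
S  (by R7: F3, C1, G1)
Z  (by R13: M, G1)
B  (by R19: D3)
G2  (by R2: S, K, Z)
B2  (by R3: C, C2)
D1  (by R16: B)
X  (by R6: D1, G2)
D  (by R17: X, B2)
P  (by R12: D)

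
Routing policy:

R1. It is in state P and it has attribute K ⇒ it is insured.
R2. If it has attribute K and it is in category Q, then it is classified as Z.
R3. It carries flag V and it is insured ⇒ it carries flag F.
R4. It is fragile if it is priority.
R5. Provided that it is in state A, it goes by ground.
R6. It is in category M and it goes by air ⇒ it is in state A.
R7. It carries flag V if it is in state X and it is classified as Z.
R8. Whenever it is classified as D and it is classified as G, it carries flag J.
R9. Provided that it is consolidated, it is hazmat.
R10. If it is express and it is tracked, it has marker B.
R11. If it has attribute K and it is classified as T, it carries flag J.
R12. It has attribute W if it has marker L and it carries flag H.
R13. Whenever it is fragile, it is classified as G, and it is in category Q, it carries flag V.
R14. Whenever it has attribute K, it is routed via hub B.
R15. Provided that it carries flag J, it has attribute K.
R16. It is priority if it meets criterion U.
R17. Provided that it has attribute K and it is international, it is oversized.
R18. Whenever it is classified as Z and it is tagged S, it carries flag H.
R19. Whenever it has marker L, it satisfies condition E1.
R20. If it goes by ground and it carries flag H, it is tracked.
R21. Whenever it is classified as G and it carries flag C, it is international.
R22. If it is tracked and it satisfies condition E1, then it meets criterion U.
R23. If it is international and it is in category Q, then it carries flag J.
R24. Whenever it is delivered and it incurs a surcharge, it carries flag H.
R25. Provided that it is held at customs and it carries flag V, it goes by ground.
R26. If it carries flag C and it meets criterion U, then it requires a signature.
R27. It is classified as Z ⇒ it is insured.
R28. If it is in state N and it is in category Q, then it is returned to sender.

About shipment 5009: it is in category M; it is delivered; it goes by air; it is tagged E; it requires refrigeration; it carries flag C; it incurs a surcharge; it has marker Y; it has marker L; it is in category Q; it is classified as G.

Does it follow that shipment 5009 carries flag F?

By R6 (it is in category M, it goes by air): it is in state A.
By R19 (it has marker L): it satisfies condition E1.
By R21 (it is classified as G, it carries flag C): it is international.
By R23 (it is international, it is in category Q): it carries flag J.
By R24 (it is delivered, it incurs a surcharge): it carries flag H.
By R5 (it is in state A): it goes by ground.
By R15 (it carries flag J): it has attribute K.
By R20 (it goes by ground, it carries flag H): it is tracked.
By R22 (it is tracked, it satisfies condition E1): it meets criterion U.
By R2 (it has attribute K, it is in category Q): it is classified as Z.
By R16 (it meets criterion U): it is priority.
By R27 (it is classified as Z): it is insured.
By R4 (it is priority): it is fragile.
By R13 (it is fragile, it is classified as G, it is in category Q): it carries flag V.
By R3 (it carries flag V, it is insured): it carries flag F.

Yes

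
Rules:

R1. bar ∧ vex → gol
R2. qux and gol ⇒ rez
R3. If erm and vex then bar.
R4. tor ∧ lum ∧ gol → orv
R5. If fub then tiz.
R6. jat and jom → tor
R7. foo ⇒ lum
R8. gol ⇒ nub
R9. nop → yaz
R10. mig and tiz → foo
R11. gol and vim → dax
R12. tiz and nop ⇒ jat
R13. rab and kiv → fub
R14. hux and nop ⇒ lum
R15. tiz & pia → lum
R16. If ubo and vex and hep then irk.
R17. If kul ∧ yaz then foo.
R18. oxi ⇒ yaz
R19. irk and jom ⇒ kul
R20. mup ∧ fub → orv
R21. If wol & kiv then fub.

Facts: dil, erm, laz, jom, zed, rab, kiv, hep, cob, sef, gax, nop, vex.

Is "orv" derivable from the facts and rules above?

No

Forward chaining from the given facts derives: bar, yaz, fub, gol, tiz, nub, jat, tor.
Rules concluding orv: R4 needs lum; R20 needs mup — none of these are established.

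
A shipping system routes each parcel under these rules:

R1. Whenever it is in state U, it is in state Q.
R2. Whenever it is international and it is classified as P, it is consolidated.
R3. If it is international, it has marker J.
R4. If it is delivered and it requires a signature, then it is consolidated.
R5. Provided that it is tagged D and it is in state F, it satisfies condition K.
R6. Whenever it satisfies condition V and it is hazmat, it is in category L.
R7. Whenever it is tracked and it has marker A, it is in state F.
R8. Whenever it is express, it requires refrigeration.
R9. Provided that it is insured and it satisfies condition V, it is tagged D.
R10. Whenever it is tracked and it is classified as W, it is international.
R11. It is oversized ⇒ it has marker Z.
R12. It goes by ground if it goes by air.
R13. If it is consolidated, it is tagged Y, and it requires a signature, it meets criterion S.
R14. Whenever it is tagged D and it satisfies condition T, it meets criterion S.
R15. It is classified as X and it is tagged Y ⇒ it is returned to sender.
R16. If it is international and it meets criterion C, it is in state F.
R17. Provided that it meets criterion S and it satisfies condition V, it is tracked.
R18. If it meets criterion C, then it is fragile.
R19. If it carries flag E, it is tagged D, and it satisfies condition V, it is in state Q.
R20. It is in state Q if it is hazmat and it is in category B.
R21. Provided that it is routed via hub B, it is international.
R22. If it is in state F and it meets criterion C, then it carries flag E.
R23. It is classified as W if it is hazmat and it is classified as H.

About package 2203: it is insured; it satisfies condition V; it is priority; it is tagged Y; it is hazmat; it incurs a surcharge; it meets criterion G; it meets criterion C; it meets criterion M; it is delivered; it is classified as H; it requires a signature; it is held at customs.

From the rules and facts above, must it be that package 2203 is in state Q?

Yes

By R4 (it is delivered, it requires a signature): it is consolidated.
By R9 (it is insured, it satisfies condition V): it is tagged D.
By R13 (it is consolidated, it is tagged Y, it requires a signature): it meets criterion S.
By R17 (it meets criterion S, it satisfies condition V): it is tracked.
By R23 (it is hazmat, it is classified as H): it is classified as W.
By R10 (it is tracked, it is classified as W): it is international.
By R16 (it is international, it meets criterion C): it is in state F.
By R22 (it is in state F, it meets criterion C): it carries flag E.
By R19 (it carries flag E, it is tagged D, it satisfies condition V): it is in state Q.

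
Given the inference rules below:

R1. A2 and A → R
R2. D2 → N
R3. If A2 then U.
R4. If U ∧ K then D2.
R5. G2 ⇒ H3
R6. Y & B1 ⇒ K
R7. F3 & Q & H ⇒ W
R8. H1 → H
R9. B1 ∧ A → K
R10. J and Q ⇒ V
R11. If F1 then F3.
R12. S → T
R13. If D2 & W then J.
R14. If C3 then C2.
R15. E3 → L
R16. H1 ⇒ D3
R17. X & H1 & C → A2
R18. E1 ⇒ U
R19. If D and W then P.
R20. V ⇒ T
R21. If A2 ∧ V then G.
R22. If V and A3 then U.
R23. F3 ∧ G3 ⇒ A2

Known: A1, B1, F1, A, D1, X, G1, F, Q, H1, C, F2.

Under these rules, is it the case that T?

Yes

H  (by R8: H1)
K  (by R9: B1, A)
F3  (by R11: F1)
A2  (by R17: X, H1, C)
U  (by R3: A2)
D2  (by R4: U, K)
W  (by R7: F3, Q, H)
J  (by R13: D2, W)
V  (by R10: J, Q)
T  (by R20: V)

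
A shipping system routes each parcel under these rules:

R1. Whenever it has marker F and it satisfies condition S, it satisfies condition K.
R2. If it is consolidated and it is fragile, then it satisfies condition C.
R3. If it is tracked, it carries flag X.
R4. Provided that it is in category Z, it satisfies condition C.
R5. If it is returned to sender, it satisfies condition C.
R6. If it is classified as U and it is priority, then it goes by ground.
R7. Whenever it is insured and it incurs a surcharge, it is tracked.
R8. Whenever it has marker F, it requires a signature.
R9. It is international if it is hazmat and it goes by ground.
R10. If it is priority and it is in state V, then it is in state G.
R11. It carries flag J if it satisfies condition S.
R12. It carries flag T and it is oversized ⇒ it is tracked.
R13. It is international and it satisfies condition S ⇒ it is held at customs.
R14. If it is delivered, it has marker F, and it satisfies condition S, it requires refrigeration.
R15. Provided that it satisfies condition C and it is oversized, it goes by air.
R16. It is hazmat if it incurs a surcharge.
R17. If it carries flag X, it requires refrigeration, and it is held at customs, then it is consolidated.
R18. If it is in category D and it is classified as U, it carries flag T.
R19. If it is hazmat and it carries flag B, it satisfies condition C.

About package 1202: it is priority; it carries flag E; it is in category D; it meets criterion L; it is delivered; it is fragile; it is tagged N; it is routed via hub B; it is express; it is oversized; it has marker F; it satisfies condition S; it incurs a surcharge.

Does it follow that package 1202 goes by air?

Forward chaining from the given facts derives: satisfies condition K, requires a signature, carries flag J, requires refrigeration, is hazmat.
The only rule concluding "it goes by air" is R15, which needs "it satisfies condition C"; that is never established.

No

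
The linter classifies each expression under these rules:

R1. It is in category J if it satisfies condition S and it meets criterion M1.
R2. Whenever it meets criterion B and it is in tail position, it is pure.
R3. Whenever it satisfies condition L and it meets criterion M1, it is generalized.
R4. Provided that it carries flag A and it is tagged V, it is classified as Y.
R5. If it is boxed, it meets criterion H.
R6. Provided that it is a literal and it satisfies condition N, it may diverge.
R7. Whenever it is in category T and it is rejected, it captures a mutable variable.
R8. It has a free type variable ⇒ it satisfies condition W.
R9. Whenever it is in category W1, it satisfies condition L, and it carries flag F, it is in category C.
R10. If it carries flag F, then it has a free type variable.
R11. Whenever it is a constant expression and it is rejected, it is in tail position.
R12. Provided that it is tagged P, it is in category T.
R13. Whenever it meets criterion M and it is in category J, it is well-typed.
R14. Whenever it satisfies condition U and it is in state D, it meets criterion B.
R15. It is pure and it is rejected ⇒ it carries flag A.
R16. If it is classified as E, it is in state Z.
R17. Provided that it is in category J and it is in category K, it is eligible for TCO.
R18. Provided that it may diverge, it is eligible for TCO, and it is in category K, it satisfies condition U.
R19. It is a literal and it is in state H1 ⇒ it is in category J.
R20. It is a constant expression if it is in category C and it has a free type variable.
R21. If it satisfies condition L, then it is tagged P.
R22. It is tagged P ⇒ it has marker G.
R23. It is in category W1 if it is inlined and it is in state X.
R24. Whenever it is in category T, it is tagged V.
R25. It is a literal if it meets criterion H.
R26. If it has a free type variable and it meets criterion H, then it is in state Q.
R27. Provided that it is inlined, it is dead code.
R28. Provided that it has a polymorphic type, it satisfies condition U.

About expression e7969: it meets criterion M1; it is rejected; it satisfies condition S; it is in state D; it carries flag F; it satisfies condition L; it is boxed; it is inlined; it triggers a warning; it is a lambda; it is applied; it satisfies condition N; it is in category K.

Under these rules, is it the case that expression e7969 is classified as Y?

Forward chaining from the given facts derives: is in category J, is generalized, meets criterion H, has a free type variable, is eligible for TCO, is tagged P, has marker G, is a literal, is in state Q, is dead code, may diverge, satisfies condition W, is in category T, satisfies condition U, is tagged V, captures a mutable variable, meets criterion B.
The only rule concluding "it is classified as Y" is R4, which needs "it carries flag A"; that is never established.

No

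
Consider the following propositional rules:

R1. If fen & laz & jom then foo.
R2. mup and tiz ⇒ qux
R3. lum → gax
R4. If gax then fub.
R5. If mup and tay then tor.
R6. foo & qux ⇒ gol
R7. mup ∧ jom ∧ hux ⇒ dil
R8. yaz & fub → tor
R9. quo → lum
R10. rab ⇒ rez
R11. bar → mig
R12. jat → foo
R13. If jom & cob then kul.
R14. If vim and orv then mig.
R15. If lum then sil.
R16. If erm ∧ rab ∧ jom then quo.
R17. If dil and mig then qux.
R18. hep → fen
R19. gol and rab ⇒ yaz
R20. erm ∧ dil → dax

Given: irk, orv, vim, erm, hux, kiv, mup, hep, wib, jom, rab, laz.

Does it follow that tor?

dil  (by R7: mup, jom, hux)
mig  (by R14: vim, orv)
quo  (by R16: erm, rab, jom)
qux  (by R17: dil, mig)
fen  (by R18: hep)
foo  (by R1: fen, laz, jom)
gol  (by R6: foo, qux)
lum  (by R9: quo)
yaz  (by R19: gol, rab)
gax  (by R3: lum)
fub  (by R4: gax)
tor  (by R8: yaz, fub)

Yes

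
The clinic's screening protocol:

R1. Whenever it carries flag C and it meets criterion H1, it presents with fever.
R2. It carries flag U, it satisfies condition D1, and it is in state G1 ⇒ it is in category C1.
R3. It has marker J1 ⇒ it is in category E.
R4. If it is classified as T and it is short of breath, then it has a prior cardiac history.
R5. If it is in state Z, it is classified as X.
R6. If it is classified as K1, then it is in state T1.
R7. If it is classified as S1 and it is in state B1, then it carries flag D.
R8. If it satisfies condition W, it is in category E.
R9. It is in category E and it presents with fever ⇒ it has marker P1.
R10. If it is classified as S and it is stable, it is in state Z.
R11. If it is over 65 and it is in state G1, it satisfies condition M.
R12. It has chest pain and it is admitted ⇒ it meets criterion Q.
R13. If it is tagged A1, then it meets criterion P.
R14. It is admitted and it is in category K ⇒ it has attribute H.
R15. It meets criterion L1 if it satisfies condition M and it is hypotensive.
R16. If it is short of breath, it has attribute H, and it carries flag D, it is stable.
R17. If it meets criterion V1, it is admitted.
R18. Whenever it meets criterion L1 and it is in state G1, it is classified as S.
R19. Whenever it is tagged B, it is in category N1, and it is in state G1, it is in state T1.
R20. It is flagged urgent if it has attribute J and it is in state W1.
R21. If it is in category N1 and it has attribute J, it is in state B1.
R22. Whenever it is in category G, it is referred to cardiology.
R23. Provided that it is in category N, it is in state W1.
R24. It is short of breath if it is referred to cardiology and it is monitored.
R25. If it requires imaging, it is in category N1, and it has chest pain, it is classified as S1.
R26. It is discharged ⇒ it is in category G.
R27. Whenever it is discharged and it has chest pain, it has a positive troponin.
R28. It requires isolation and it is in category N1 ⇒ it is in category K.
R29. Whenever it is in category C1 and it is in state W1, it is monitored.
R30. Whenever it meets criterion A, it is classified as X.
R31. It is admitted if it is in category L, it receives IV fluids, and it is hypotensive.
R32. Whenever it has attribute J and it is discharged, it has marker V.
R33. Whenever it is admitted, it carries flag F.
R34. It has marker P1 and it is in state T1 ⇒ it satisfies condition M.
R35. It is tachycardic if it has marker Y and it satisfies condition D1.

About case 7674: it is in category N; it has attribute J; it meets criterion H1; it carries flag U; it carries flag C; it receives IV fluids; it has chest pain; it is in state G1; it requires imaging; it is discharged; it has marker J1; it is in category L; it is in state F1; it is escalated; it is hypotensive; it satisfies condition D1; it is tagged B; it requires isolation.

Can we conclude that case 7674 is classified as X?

No

Forward chaining from the given facts derives: presents with fever, is in category C1, is in category E, has marker P1, is in state W1, is in category G, has a positive troponin, is monitored, is admitted, has marker V, carries flag F, meets criterion Q, is flagged urgent, is referred to cardiology, is short of breath.
Rules concluding "it is classified as X": R5 needs "it is in state Z"; R30 needs "it meets criterion A" — none of these are established.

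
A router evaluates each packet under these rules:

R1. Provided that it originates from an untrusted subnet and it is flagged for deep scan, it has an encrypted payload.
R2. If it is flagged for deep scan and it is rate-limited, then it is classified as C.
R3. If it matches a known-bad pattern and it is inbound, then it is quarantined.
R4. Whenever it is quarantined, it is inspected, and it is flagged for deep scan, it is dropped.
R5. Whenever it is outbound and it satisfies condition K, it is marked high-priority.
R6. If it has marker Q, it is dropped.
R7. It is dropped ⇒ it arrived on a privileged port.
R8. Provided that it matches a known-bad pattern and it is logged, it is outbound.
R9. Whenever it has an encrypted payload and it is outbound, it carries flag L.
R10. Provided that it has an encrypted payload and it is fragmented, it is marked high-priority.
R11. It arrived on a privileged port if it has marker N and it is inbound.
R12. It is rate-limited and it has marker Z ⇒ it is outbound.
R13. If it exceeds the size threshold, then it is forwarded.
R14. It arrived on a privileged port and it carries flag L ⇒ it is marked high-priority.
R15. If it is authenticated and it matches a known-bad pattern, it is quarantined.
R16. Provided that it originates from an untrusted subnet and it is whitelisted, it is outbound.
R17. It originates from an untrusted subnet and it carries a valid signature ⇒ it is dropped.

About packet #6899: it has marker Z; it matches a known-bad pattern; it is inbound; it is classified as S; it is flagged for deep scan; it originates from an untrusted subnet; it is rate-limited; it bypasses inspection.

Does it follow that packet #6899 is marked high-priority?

Forward chaining from the given facts derives: has an encrypted payload, is classified as C, is quarantined, is outbound, carries flag L.
Rules concluding "it is marked high-priority": R5 needs "it satisfies condition K"; R10 needs "it is fragmented"; R14 needs "it arrived on a privileged port" — none of these are established.

No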